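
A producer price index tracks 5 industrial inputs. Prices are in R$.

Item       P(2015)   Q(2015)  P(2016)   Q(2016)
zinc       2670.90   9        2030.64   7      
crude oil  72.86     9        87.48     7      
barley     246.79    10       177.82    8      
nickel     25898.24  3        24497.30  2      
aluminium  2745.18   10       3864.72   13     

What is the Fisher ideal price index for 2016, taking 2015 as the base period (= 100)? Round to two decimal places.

Laspeyres component (base-period weights):
ΣP(2016)Q(2015) = 2030.64×9 + 87.48×9 + 177.82×10 + 24497.30×3 + 3864.72×10 = 18275.76 + 787.32 + 1778.2 + 73491.9 + 38647.2 = 132980.38
ΣP(2015)Q(2015) = 2670.90×9 + 72.86×9 + 246.79×10 + 25898.24×3 + 2745.18×10 = 24038.1 + 655.74 + 2467.9 + 77694.72 + 27451.8 = 132308.26
L = 132980.38 / 132308.26 × 100 = 100.5080
Paasche component (current-period weights):
ΣP(2016)Q(2016) = 2030.64×7 + 87.48×7 + 177.82×8 + 24497.30×2 + 3864.72×13 = 14214.48 + 612.36 + 1422.56 + 48994.6 + 50241.36 = 115485.36
ΣP(2015)Q(2016) = 2670.90×7 + 72.86×7 + 246.79×8 + 25898.24×2 + 2745.18×13 = 18696.3 + 510.02 + 1974.32 + 51796.48 + 35687.34 = 108664.46
P = 115485.36 / 108664.46 × 100 = 106.2770
Fisher = √(L × P) = √(100.5080 × 106.2770) = 103.3523

103.35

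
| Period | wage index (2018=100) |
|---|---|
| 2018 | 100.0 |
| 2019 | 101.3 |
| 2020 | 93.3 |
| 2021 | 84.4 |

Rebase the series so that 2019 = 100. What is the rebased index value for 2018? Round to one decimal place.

Rebased(2018) = 100.0 / 101.3 × 100 = 98.7167

98.7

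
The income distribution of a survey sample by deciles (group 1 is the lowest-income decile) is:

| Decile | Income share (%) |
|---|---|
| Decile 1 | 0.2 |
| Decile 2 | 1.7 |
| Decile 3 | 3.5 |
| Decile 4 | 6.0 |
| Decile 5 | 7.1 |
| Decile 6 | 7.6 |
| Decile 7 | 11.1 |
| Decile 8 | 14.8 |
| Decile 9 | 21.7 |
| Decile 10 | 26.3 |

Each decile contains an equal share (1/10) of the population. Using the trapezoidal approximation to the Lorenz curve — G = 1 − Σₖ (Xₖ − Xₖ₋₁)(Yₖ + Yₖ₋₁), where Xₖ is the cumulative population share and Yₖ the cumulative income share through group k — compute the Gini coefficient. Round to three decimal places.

Cumulative income shares Yₖ: 0.0020, 0.0190, 0.0540, 0.1140, 0.1850, 0.2610, 0.3720, 0.5200, 0.7370, 1.0000
Σ (Xₖ−Xₖ₋₁)(Yₖ+Yₖ₋₁) = (1/10)(0.0020+0.0000) + (1/10)(0.0190+0.0020) + (1/10)(0.0540+0.0190) + (1/10)(0.1140+0.0540) + (1/10)(0.1850+0.1140) + (1/10)(0.2610+0.1850) + (1/10)(0.3720+0.2610) + (1/10)(0.5200+0.3720) + (1/10)(0.7370+0.5200) + (1/10)(1.0000+0.7370)
  = 0.0002 + 0.0021 + 0.0073 + 0.0168 + 0.0299 + 0.0446 + 0.0633 + 0.0892 + 0.1257 + 0.1737 = 0.5528
G = 1 − 0.5528 = 0.4472

0.447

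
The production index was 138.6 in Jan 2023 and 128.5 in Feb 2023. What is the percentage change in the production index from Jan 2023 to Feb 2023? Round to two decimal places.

-7.29%

Change = (128.5 − 138.6) / 138.6 × 100
       = -10.1 / 138.6 × 100 = -7.2872%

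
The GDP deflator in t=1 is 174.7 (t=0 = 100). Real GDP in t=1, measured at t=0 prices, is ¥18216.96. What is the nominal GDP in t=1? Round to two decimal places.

31825.03

Nominal = Real × (Index/100) = 18216.96 × (174.7/100)
        = 18216.96 × 1.747 = 31825.0291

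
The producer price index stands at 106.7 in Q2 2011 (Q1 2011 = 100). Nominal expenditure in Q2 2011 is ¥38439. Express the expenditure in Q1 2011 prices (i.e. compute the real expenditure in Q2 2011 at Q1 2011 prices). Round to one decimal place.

36025.3

Real = Nominal ÷ (Index/100) = 38439 ÷ (106.7/100)
     = 38439 ÷ 1.067 = 36025.3046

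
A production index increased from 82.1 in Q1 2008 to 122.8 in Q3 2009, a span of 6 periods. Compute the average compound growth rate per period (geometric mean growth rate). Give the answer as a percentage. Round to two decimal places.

6.94%

Growth factor = (122.8/82.1)^(1/6) = (1.495737)^(1/6) = 1.069406
Growth rate = 1.069406 − 1 = 0.069406 = 6.9406%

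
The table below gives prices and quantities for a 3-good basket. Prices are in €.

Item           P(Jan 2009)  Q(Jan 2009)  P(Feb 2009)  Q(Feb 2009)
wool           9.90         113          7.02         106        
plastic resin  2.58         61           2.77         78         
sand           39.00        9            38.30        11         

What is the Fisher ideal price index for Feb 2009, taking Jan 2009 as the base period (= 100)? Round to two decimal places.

81.28

Laspeyres component (base-period weights):
ΣP(Feb 2009)Q(Jan 2009) = 7.02×113 + 2.77×61 + 38.30×9 = 793.26 + 168.97 + 344.7 = 1306.93
ΣP(Jan 2009)Q(Jan 2009) = 9.90×113 + 2.58×61 + 39.00×9 = 1118.7 + 157.38 + 351 = 1627.08
L = 1306.93 / 1627.08 × 100 = 80.3236
Paasche component (current-period weights):
ΣP(Feb 2009)Q(Feb 2009) = 7.02×106 + 2.77×78 + 38.30×11 = 744.12 + 216.06 + 421.3 = 1381.48
ΣP(Jan 2009)Q(Feb 2009) = 9.90×106 + 2.58×78 + 39.00×11 = 1049.4 + 201.24 + 429 = 1679.64
P = 1381.48 / 1679.64 × 100 = 82.2486
Fisher = √(L × P) = √(80.3236 × 82.2486) = 81.2804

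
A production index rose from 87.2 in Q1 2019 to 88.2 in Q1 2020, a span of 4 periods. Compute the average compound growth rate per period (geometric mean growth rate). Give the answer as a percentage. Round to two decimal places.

Growth factor = (88.2/87.2)^(1/4) = (1.011468)^(1/4) = 1.002855
Growth rate = 1.002855 − 1 = 0.002855 = 0.2855%

0.29%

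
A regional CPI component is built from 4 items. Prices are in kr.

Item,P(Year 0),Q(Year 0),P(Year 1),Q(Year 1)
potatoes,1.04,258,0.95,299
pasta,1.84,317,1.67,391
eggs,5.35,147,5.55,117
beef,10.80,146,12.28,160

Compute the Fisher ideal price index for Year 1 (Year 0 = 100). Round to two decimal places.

Laspeyres component (base-period weights):
ΣP(Year 1)Q(Year 0) = 0.95×258 + 1.67×317 + 5.55×147 + 12.28×146 = 245.1 + 529.39 + 815.85 + 1792.88 = 3383.22
ΣP(Year 0)Q(Year 0) = 1.04×258 + 1.84×317 + 5.35×147 + 10.80×146 = 268.32 + 583.28 + 786.45 + 1576.8 = 3214.85
L = 3383.22 / 3214.85 × 100 = 105.2373
Paasche component (current-period weights):
ΣP(Year 1)Q(Year 1) = 0.95×299 + 1.67×391 + 5.55×117 + 12.28×160 = 284.05 + 652.97 + 649.35 + 1964.8 = 3551.17
ΣP(Year 0)Q(Year 1) = 1.04×299 + 1.84×391 + 5.35×117 + 10.80×160 = 310.96 + 719.44 + 625.95 + 1728 = 3384.35
P = 3551.17 / 3384.35 × 100 = 104.9292
Fisher = √(L × P) = √(105.2373 × 104.9292) = 105.0831

105.08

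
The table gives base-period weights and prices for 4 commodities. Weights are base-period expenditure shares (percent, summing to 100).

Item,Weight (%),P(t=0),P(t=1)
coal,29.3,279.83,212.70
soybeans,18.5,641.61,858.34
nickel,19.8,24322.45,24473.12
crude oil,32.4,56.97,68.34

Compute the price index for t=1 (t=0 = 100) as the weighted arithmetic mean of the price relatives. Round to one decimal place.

105.8

coal: 29.3 × (212.70/279.83) = 29.3 × 0.760104 = 22.2711
soybeans: 18.5 × (858.34/641.61) = 18.5 × 1.337791 = 24.7491
nickel: 19.8 × (24473.12/24322.45) = 19.8 × 1.006195 = 19.9227
crude oil: 32.4 × (68.34/56.97) = 32.4 × 1.199579 = 38.8664
Index = Σ wᵢ·(p₁ᵢ/p₀ᵢ) = 22.2711 + 24.7491 + 19.9227 + 38.8664 = 105.8092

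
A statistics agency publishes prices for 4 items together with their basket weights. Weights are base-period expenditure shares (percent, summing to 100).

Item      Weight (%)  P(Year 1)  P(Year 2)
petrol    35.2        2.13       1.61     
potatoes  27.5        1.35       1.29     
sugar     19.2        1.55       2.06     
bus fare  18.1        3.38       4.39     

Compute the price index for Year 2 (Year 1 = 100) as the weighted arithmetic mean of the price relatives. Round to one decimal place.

101.9

petrol: 35.2 × (1.61/2.13) = 35.2 × 0.755869 = 26.6066
potatoes: 27.5 × (1.29/1.35) = 27.5 × 0.955556 = 26.2778
sugar: 19.2 × (2.06/1.55) = 19.2 × 1.329032 = 25.5174
bus fare: 18.1 × (4.39/3.38) = 18.1 × 1.298817 = 23.5086
Index = Σ wᵢ·(p₁ᵢ/p₀ᵢ) = 26.6066 + 26.2778 + 25.5174 + 23.5086 = 101.9103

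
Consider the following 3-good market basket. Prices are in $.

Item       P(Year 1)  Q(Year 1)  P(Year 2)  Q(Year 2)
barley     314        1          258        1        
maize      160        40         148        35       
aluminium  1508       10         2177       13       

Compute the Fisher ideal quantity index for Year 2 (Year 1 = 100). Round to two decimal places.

118.89

Laspeyres component (base-period weights):
ΣP(Year 1)Q(Year 2) = 314×1 + 160×35 + 1508×13 = 314 + 5600 + 19604 = 25518
ΣP(Year 1)Q(Year 1) = 314×1 + 160×40 + 1508×10 = 314 + 6400 + 15080 = 21794
L = 25518 / 21794 × 100 = 117.0873
Paasche component (current-period weights):
ΣP(Year 2)Q(Year 2) = 258×1 + 148×35 + 2177×13 = 258 + 5180 + 28301 = 33739
ΣP(Year 2)Q(Year 1) = 258×1 + 148×40 + 2177×10 = 258 + 5920 + 21770 = 27948
P = 33739 / 27948 × 100 = 120.7206
Fisher = √(L × P) = √(117.0873 × 120.7206) = 118.8901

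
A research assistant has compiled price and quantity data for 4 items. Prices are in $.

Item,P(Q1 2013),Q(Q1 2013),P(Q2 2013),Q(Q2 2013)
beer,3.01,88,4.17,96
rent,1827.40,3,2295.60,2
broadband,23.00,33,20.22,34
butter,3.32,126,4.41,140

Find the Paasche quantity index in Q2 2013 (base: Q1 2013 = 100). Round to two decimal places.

74.28

Paasche quantity index uses current-period prices as weights.
ΣP(Q2 2013)·Q(Q2 2013) = 4.17×96 + 2295.60×2 + 20.22×34 + 4.41×140 = 400.32 + 4591.2 + 687.48 + 617.4 = 6296.4
ΣP(Q2 2013)·Q(Q1 2013) = 4.17×88 + 2295.60×3 + 20.22×33 + 4.41×126 = 366.96 + 6886.8 + 667.26 + 555.66 = 8476.68
Index = 6296.4 / 8476.68 × 100 = 74.2791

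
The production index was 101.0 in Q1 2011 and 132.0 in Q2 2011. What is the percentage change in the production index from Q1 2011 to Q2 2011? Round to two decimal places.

30.69%

Change = (132.0 − 101.0) / 101.0 × 100
       = 31.0 / 101.0 × 100 = 30.6931%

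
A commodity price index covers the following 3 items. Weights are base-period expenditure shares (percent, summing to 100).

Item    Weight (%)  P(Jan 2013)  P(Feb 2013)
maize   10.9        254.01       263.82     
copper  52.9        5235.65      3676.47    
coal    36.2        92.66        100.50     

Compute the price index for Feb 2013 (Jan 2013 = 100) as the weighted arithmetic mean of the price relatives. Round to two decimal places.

maize: 10.9 × (263.82/254.01) = 10.9 × 1.038621 = 11.3210
copper: 52.9 × (3676.47/5235.65) = 52.9 × 0.702199 = 37.1463
coal: 36.2 × (100.50/92.66) = 36.2 × 1.084610 = 39.2629
Index = Σ wᵢ·(p₁ᵢ/p₀ᵢ) = 11.3210 + 37.1463 + 39.2629 = 87.7302

87.73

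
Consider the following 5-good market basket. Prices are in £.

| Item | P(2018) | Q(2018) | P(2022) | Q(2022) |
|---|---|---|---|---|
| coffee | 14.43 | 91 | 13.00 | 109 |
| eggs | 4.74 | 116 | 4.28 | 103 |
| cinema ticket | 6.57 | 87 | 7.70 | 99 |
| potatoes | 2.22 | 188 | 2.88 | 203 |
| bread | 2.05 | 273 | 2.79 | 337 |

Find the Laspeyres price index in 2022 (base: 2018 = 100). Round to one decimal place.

Laspeyres price index uses base-period quantities as weights.
ΣP(2022)·Q(2018) = 13.00×91 + 4.28×116 + 7.70×87 + 2.88×188 + 2.79×273 = 1183 + 496.48 + 669.9 + 541.44 + 761.67 = 3652.49
ΣP(2018)·Q(2018) = 14.43×91 + 4.74×116 + 6.57×87 + 2.22×188 + 2.05×273 = 1313.13 + 549.84 + 571.59 + 417.36 + 559.65 = 3411.57
Index = 3652.49 / 3411.57 × 100 = 107.0619

107.1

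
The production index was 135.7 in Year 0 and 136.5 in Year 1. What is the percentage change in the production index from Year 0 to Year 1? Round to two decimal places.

Change = (136.5 − 135.7) / 135.7 × 100
       = 0.8 / 135.7 × 100 = 0.5895%

0.59%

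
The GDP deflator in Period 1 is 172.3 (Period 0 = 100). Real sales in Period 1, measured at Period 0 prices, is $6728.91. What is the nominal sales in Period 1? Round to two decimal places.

11593.91

Nominal = Real × (Index/100) = 6728.91 × (172.3/100)
        = 6728.91 × 1.723 = 11593.9119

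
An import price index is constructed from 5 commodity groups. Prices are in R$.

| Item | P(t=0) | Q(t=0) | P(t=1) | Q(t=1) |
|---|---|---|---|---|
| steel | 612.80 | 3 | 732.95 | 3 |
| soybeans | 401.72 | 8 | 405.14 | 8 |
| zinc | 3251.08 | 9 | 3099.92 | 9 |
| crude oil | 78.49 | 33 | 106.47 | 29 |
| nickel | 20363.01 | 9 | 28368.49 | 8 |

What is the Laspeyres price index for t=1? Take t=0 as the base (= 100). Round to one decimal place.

132.7

Laspeyres price index uses base-period quantities as weights.
ΣP(t=1)·Q(t=0) = 732.95×3 + 405.14×8 + 3099.92×9 + 106.47×33 + 28368.49×9 = 2198.85 + 3241.12 + 27899.28 + 3513.51 + 255316.41 = 292169.17
ΣP(t=0)·Q(t=0) = 612.80×3 + 401.72×8 + 3251.08×9 + 78.49×33 + 20363.01×9 = 1838.4 + 3213.76 + 29259.72 + 2590.17 + 183267.09 = 220169.14
Index = 292169.17 / 220169.14 × 100 = 132.7021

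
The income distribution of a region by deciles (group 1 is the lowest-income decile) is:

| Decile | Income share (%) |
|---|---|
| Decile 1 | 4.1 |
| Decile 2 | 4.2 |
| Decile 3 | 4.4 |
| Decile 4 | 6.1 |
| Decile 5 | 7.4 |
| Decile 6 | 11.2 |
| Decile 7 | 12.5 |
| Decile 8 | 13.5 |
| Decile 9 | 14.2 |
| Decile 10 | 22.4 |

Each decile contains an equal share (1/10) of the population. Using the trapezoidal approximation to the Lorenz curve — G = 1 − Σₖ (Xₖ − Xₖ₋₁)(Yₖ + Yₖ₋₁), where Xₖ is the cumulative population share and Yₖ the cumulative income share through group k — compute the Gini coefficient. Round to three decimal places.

Cumulative income shares Yₖ: 0.0410, 0.0830, 0.1270, 0.1880, 0.2620, 0.3740, 0.4990, 0.6340, 0.7760, 1.0000
Σ (Xₖ−Xₖ₋₁)(Yₖ+Yₖ₋₁) = (1/10)(0.0410+0.0000) + (1/10)(0.0830+0.0410) + (1/10)(0.1270+0.0830) + (1/10)(0.1880+0.1270) + (1/10)(0.2620+0.1880) + (1/10)(0.3740+0.2620) + (1/10)(0.4990+0.3740) + (1/10)(0.6340+0.4990) + (1/10)(0.7760+0.6340) + (1/10)(1.0000+0.7760)
  = 0.0041 + 0.0124 + 0.0210 + 0.0315 + 0.0450 + 0.0636 + 0.0873 + 0.1133 + 0.1410 + 0.1776 = 0.6968
G = 1 − 0.6968 = 0.3032

0.303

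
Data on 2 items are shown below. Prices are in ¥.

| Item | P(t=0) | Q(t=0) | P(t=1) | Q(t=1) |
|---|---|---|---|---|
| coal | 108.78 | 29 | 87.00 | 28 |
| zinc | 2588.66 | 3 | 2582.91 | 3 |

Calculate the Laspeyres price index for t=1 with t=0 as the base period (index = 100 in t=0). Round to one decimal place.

Laspeyres price index uses base-period quantities as weights.
ΣP(t=1)·Q(t=0) = 87.00×29 + 2582.91×3 = 2523 + 7748.73 = 10271.73
ΣP(t=0)·Q(t=0) = 108.78×29 + 2588.66×3 = 3154.62 + 7765.98 = 10920.6
Index = 10271.73 / 10920.6 × 100 = 94.0583

94.1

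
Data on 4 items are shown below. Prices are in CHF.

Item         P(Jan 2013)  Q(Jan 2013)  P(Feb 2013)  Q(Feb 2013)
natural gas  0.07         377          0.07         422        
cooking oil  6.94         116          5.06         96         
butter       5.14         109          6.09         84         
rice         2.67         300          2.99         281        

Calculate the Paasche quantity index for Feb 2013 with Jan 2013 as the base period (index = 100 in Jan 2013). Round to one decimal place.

Paasche quantity index uses current-period prices as weights.
ΣP(Feb 2013)·Q(Feb 2013) = 0.07×422 + 5.06×96 + 6.09×84 + 2.99×281 = 29.54 + 485.76 + 511.56 + 840.19 = 1867.05
ΣP(Feb 2013)·Q(Jan 2013) = 0.07×377 + 5.06×116 + 6.09×109 + 2.99×300 = 26.39 + 586.96 + 663.81 + 897 = 2174.16
Index = 1867.05 / 2174.16 × 100 = 85.8745

85.9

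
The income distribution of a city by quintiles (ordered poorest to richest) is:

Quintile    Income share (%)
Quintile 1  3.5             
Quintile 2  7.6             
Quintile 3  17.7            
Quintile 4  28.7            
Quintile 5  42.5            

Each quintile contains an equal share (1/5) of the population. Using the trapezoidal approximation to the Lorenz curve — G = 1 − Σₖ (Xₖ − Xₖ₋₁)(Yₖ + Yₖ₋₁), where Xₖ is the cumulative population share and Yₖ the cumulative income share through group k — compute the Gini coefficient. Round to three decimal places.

Cumulative income shares Yₖ: 0.0350, 0.1110, 0.2880, 0.5750, 1.0000
Σ (Xₖ−Xₖ₋₁)(Yₖ+Yₖ₋₁) = (1/5)(0.0350+0.0000) + (1/5)(0.1110+0.0350) + (1/5)(0.2880+0.1110) + (1/5)(0.5750+0.2880) + (1/5)(1.0000+0.5750)
  = 0.0070 + 0.0292 + 0.0798 + 0.1726 + 0.3150 = 0.6036
G = 1 − 0.6036 = 0.3964

0.396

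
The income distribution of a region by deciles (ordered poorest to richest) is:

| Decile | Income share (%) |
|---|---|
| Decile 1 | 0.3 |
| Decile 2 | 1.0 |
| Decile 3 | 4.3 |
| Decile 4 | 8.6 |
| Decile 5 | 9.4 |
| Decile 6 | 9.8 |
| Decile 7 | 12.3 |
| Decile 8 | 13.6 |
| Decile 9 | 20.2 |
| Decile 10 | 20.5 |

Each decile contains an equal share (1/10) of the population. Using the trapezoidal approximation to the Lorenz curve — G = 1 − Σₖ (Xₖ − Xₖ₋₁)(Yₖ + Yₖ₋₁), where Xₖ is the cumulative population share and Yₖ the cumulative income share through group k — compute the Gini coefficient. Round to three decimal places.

Cumulative income shares Yₖ: 0.0030, 0.0130, 0.0560, 0.1420, 0.2360, 0.3340, 0.4570, 0.5930, 0.7950, 1.0000
Σ (Xₖ−Xₖ₋₁)(Yₖ+Yₖ₋₁) = (1/10)(0.0030+0.0000) + (1/10)(0.0130+0.0030) + (1/10)(0.0560+0.0130) + (1/10)(0.1420+0.0560) + (1/10)(0.2360+0.1420) + (1/10)(0.3340+0.2360) + (1/10)(0.4570+0.3340) + (1/10)(0.5930+0.4570) + (1/10)(0.7950+0.5930) + (1/10)(1.0000+0.7950)
  = 0.0003 + 0.0016 + 0.0069 + 0.0198 + 0.0378 + 0.0570 + 0.0791 + 0.1050 + 0.1388 + 0.1795 = 0.6258
G = 1 − 0.6258 = 0.3742

0.374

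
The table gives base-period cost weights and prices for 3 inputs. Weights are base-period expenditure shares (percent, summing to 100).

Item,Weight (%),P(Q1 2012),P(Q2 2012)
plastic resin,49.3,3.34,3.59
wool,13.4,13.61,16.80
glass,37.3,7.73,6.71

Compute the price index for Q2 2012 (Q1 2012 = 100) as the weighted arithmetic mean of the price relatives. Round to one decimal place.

plastic resin: 49.3 × (3.59/3.34) = 49.3 × 1.074850 = 52.9901
wool: 13.4 × (16.80/13.61) = 13.4 × 1.234386 = 16.5408
glass: 37.3 × (6.71/7.73) = 37.3 × 0.868047 = 32.3781
Index = Σ wᵢ·(p₁ᵢ/p₀ᵢ) = 52.9901 + 16.5408 + 32.3781 = 101.9090

101.9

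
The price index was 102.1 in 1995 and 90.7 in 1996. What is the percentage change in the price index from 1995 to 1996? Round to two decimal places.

-11.17%

Change = (90.7 − 102.1) / 102.1 × 100
       = -11.4 / 102.1 × 100 = -11.1655%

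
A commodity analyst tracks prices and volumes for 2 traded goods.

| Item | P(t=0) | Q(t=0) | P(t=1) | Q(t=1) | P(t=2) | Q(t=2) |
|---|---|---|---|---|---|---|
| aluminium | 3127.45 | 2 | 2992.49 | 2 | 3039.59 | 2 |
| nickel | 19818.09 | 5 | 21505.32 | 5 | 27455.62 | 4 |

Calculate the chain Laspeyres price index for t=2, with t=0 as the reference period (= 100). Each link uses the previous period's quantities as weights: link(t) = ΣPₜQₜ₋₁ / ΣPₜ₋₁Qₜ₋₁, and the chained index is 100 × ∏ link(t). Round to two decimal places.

136.08

Link t=0→t=1:
ΣP(t=1)Q(t=0) = 2992.49×2 + 21505.32×5 = 5984.98 + 107526.6 = 113511.58
ΣP(t=0)Q(t=0) = 3127.45×2 + 19818.09×5 = 6254.9 + 99090.45 = 105345.35
link = 113511.58/105345.35 = 1.077519
Link t=1→t=2:
ΣP(t=2)Q(t=1) = 3039.59×2 + 27455.62×5 = 6079.18 + 137278.1 = 143357.28
ΣP(t=1)Q(t=1) = 2992.49×2 + 21505.32×5 = 5984.98 + 107526.6 = 113511.58
link = 143357.28/113511.58 = 1.262931
Chained index = 100 × 1.077519 × 1.262931 = 136.0832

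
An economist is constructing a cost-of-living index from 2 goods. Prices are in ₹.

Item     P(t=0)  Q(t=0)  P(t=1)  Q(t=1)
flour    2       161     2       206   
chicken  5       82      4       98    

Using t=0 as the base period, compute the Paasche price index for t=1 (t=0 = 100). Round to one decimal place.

Paasche price index uses current-period quantities as weights.
ΣP(t=1)·Q(t=1) = 2×206 + 4×98 = 412 + 392 = 804
ΣP(t=0)·Q(t=1) = 2×206 + 5×98 = 412 + 490 = 902
Index = 804 / 902 × 100 = 89.1353

89.1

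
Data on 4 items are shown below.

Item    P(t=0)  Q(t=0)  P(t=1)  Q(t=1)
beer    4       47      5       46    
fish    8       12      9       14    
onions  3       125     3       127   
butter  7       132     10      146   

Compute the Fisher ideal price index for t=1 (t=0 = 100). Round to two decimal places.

Laspeyres component (base-period weights):
ΣP(t=1)Q(t=0) = 5×47 + 9×12 + 3×125 + 10×132 = 235 + 108 + 375 + 1320 = 2038
ΣP(t=0)Q(t=0) = 4×47 + 8×12 + 3×125 + 7×132 = 188 + 96 + 375 + 924 = 1583
L = 2038 / 1583 × 100 = 128.7429
Paasche component (current-period weights):
ΣP(t=1)Q(t=1) = 5×46 + 9×14 + 3×127 + 10×146 = 230 + 126 + 381 + 1460 = 2197
ΣP(t=0)Q(t=1) = 4×46 + 8×14 + 3×127 + 7×146 = 184 + 112 + 381 + 1022 = 1699
P = 2197 / 1699 × 100 = 129.3114
Fisher = √(L × P) = √(128.7429 × 129.3114) = 129.0268

129.03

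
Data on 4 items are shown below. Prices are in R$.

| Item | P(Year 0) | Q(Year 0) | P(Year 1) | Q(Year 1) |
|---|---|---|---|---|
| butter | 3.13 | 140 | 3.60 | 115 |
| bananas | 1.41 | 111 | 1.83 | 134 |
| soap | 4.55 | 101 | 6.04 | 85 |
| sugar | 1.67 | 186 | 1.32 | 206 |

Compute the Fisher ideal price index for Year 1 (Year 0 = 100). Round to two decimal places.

113.69

Laspeyres component (base-period weights):
ΣP(Year 1)Q(Year 0) = 3.60×140 + 1.83×111 + 6.04×101 + 1.32×186 = 504 + 203.13 + 610.04 + 245.52 = 1562.69
ΣP(Year 0)Q(Year 0) = 3.13×140 + 1.41×111 + 4.55×101 + 1.67×186 = 438.2 + 156.51 + 459.55 + 310.62 = 1364.88
L = 1562.69 / 1364.88 × 100 = 114.4928
Paasche component (current-period weights):
ΣP(Year 1)Q(Year 1) = 3.60×115 + 1.83×134 + 6.04×85 + 1.32×206 = 414 + 245.22 + 513.4 + 271.92 = 1444.54
ΣP(Year 0)Q(Year 1) = 3.13×115 + 1.41×134 + 4.55×85 + 1.67×206 = 359.95 + 188.94 + 386.75 + 344.02 = 1279.66
P = 1444.54 / 1279.66 × 100 = 112.8847
Fisher = √(L × P) = √(114.4928 × 112.8847) = 113.6859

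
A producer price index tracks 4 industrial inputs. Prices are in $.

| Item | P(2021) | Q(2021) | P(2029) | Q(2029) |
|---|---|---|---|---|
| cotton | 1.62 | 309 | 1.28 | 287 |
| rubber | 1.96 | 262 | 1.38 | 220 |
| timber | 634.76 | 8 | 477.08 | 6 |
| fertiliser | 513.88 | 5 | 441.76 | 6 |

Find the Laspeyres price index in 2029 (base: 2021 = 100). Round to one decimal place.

Laspeyres price index uses base-period quantities as weights.
ΣP(2029)·Q(2021) = 1.28×309 + 1.38×262 + 477.08×8 + 441.76×5 = 395.52 + 361.56 + 3816.64 + 2208.8 = 6782.52
ΣP(2021)·Q(2021) = 1.62×309 + 1.96×262 + 634.76×8 + 513.88×5 = 500.58 + 513.52 + 5078.08 + 2569.4 = 8661.58
Index = 6782.52 / 8661.58 × 100 = 78.3058

78.3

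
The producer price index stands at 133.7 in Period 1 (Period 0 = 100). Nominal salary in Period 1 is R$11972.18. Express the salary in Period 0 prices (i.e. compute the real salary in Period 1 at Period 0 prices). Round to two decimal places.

8954.51

Real = Nominal ÷ (Index/100) = 11972.18 ÷ (133.7/100)
     = 11972.18 ÷ 1.337 = 8954.5101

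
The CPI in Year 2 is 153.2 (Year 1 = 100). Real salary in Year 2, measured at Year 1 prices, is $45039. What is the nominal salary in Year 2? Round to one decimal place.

Nominal = Real × (Index/100) = 45039 × (153.2/100)
        = 45039 × 1.532 = 68999.7480

68999.7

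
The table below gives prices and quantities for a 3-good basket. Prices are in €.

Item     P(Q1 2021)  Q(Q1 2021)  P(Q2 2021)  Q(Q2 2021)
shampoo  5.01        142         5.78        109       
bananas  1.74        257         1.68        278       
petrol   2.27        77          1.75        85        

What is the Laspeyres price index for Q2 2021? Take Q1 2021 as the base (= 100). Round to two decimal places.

104.04

Laspeyres price index uses base-period quantities as weights.
ΣP(Q2 2021)·Q(Q1 2021) = 5.78×142 + 1.68×257 + 1.75×77 = 820.76 + 431.76 + 134.75 = 1387.27
ΣP(Q1 2021)·Q(Q1 2021) = 5.01×142 + 1.74×257 + 2.27×77 = 711.42 + 447.18 + 174.79 = 1333.39
Index = 1387.27 / 1333.39 × 100 = 104.0408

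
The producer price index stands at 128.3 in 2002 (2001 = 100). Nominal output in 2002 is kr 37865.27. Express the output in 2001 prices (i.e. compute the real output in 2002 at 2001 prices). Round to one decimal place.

Real = Nominal ÷ (Index/100) = 37865.27 ÷ (128.3/100)
     = 37865.27 ÷ 1.283 = 29513.0709

29513.1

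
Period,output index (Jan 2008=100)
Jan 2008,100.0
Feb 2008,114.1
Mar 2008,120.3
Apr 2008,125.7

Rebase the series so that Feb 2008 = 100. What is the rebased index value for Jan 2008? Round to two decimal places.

87.64

Rebased(Jan 2008) = 100.0 / 114.1 × 100 = 87.6424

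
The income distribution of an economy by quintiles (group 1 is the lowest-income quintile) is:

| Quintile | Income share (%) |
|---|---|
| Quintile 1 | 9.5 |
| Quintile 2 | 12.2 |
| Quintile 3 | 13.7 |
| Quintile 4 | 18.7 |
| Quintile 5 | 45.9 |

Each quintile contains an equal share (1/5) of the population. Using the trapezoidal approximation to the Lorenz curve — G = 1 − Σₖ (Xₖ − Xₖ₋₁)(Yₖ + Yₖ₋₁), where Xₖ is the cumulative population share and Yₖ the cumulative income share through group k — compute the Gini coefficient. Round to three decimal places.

Cumulative income shares Yₖ: 0.0950, 0.2170, 0.3540, 0.5410, 1.0000
Σ (Xₖ−Xₖ₋₁)(Yₖ+Yₖ₋₁) = (1/5)(0.0950+0.0000) + (1/5)(0.2170+0.0950) + (1/5)(0.3540+0.2170) + (1/5)(0.5410+0.3540) + (1/5)(1.0000+0.5410)
  = 0.0190 + 0.0624 + 0.1142 + 0.1790 + 0.3082 = 0.6828
G = 1 − 0.6828 = 0.3172

0.317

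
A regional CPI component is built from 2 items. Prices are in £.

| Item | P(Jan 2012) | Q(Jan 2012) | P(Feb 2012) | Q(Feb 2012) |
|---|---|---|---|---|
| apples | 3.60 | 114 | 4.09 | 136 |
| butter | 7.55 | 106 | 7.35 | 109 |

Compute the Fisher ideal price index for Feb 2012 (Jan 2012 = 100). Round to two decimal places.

103.14

Laspeyres component (base-period weights):
ΣP(Feb 2012)Q(Jan 2012) = 4.09×114 + 7.35×106 = 466.26 + 779.1 = 1245.36
ΣP(Jan 2012)Q(Jan 2012) = 3.60×114 + 7.55×106 = 410.4 + 800.3 = 1210.7
L = 1245.36 / 1210.7 × 100 = 102.8628
Paasche component (current-period weights):
ΣP(Feb 2012)Q(Feb 2012) = 4.09×136 + 7.35×109 = 556.24 + 801.15 = 1357.39
ΣP(Jan 2012)Q(Feb 2012) = 3.60×136 + 7.55×109 = 489.6 + 822.95 = 1312.55
P = 1357.39 / 1312.55 × 100 = 103.4163
Fisher = √(L × P) = √(102.8628 × 103.4163) = 103.1392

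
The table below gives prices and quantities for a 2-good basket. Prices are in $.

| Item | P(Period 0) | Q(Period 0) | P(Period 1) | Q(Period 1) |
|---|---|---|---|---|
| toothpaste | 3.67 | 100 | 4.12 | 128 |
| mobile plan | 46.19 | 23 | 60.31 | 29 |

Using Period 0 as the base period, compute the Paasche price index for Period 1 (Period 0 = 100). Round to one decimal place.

125.8

Paasche price index uses current-period quantities as weights.
ΣP(Period 1)·Q(Period 1) = 4.12×128 + 60.31×29 = 527.36 + 1748.99 = 2276.35
ΣP(Period 0)·Q(Period 1) = 3.67×128 + 46.19×29 = 469.76 + 1339.51 = 1809.27
Index = 2276.35 / 1809.27 × 100 = 125.8159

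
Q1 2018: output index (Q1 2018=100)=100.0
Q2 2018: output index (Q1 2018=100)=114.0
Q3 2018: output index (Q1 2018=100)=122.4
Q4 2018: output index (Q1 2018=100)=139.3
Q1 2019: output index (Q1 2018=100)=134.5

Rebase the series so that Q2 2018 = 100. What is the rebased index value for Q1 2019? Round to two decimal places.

Rebased(Q1 2019) = 134.5 / 114.0 × 100 = 117.9825

117.98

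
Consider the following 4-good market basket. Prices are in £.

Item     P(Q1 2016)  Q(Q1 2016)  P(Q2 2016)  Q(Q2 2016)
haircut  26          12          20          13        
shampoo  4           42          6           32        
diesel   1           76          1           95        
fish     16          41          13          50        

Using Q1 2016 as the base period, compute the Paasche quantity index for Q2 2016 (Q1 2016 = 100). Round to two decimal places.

108.72

Paasche quantity index uses current-period prices as weights.
ΣP(Q2 2016)·Q(Q2 2016) = 20×13 + 6×32 + 1×95 + 13×50 = 260 + 192 + 95 + 650 = 1197
ΣP(Q2 2016)·Q(Q1 2016) = 20×12 + 6×42 + 1×76 + 13×41 = 240 + 252 + 76 + 533 = 1101
Index = 1197 / 1101 × 100 = 108.7193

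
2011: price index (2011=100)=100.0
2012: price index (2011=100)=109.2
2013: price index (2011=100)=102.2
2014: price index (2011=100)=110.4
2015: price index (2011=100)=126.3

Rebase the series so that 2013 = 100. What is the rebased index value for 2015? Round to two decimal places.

Rebased(2015) = 126.3 / 102.2 × 100 = 123.5812

123.58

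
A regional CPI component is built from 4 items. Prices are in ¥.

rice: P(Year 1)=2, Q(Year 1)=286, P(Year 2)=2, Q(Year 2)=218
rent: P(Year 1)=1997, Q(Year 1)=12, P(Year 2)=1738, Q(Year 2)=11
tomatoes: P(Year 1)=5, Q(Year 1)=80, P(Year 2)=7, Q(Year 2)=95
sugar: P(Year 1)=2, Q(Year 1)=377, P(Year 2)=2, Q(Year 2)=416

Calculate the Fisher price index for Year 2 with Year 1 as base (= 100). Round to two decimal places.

Laspeyres component (base-period weights):
ΣP(Year 2)Q(Year 1) = 2×286 + 1738×12 + 7×80 + 2×377 = 572 + 20856 + 560 + 754 = 22742
ΣP(Year 1)Q(Year 1) = 2×286 + 1997×12 + 5×80 + 2×377 = 572 + 23964 + 400 + 754 = 25690
L = 22742 / 25690 × 100 = 88.5247
Paasche component (current-period weights):
ΣP(Year 2)Q(Year 2) = 2×218 + 1738×11 + 7×95 + 2×416 = 436 + 19118 + 665 + 832 = 21051
ΣP(Year 1)Q(Year 2) = 2×218 + 1997×11 + 5×95 + 2×416 = 436 + 21967 + 475 + 832 = 23710
P = 21051 / 23710 × 100 = 88.7853
Fisher = √(L × P) = √(88.5247 × 88.7853) = 88.6549

88.65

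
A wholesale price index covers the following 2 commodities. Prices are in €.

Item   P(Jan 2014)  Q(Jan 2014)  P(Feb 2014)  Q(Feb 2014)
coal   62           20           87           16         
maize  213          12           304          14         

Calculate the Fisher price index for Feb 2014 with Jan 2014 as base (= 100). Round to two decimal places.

142.03

Laspeyres component (base-period weights):
ΣP(Feb 2014)Q(Jan 2014) = 87×20 + 304×12 = 1740 + 3648 = 5388
ΣP(Jan 2014)Q(Jan 2014) = 62×20 + 213×12 = 1240 + 2556 = 3796
L = 5388 / 3796 × 100 = 141.9389
Paasche component (current-period weights):
ΣP(Feb 2014)Q(Feb 2014) = 87×16 + 304×14 = 1392 + 4256 = 5648
ΣP(Jan 2014)Q(Feb 2014) = 62×16 + 213×14 = 992 + 2982 = 3974
P = 5648 / 3974 × 100 = 142.1238
Fisher = √(L × P) = √(141.9389 × 142.1238) = 142.0313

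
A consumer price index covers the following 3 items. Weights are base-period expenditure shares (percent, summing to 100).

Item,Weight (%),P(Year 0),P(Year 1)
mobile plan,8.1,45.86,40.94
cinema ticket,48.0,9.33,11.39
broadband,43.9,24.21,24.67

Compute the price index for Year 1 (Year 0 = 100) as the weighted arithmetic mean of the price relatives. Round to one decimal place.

mobile plan: 8.1 × (40.94/45.86) = 8.1 × 0.892717 = 7.2310
cinema ticket: 48.0 × (11.39/9.33) = 48.0 × 1.220793 = 58.5981
broadband: 43.9 × (24.67/24.21) = 43.9 × 1.019000 = 44.7341
Index = Σ wᵢ·(p₁ᵢ/p₀ᵢ) = 7.2310 + 58.5981 + 44.7341 = 110.5632

110.6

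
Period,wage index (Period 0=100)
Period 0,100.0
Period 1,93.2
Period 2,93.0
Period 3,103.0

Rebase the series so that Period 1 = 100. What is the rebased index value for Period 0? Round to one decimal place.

107.3

Rebased(Period 0) = 100.0 / 93.2 × 100 = 107.2961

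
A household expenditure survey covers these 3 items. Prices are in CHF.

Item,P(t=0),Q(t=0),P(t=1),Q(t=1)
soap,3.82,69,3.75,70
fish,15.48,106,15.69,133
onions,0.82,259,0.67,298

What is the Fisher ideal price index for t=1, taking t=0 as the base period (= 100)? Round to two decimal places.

99.07

Laspeyres component (base-period weights):
ΣP(t=1)Q(t=0) = 3.75×69 + 15.69×106 + 0.67×259 = 258.75 + 1663.14 + 173.53 = 2095.42
ΣP(t=0)Q(t=0) = 3.82×69 + 15.48×106 + 0.82×259 = 263.58 + 1640.88 + 212.38 = 2116.84
L = 2095.42 / 2116.84 × 100 = 98.9881
Paasche component (current-period weights):
ΣP(t=1)Q(t=1) = 3.75×70 + 15.69×133 + 0.67×298 = 262.5 + 2086.77 + 199.66 = 2548.93
ΣP(t=0)Q(t=1) = 3.82×70 + 15.48×133 + 0.82×298 = 267.4 + 2058.84 + 244.36 = 2570.6
P = 2548.93 / 2570.6 × 100 = 99.1570
Fisher = √(L × P) = √(98.9881 × 99.1570) = 99.0725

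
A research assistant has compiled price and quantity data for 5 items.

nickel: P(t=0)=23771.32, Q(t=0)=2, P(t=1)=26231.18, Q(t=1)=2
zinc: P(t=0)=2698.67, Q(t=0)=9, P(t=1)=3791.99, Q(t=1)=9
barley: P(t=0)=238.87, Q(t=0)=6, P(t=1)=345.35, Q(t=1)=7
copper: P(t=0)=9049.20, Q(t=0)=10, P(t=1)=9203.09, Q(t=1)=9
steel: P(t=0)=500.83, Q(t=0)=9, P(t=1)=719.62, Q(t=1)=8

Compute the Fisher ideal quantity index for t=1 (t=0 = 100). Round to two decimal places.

94.67

Laspeyres component (base-period weights):
ΣP(t=0)Q(t=1) = 23771.32×2 + 2698.67×9 + 238.87×7 + 9049.20×9 + 500.83×8 = 47542.64 + 24288.03 + 1672.09 + 81442.8 + 4006.64 = 158952.2
ΣP(t=0)Q(t=0) = 23771.32×2 + 2698.67×9 + 238.87×6 + 9049.20×10 + 500.83×9 = 47542.64 + 24288.03 + 1433.22 + 90492 + 4507.47 = 168263.36
L = 158952.2 / 168263.36 × 100 = 94.4663
Paasche component (current-period weights):
ΣP(t=1)Q(t=1) = 26231.18×2 + 3791.99×9 + 345.35×7 + 9203.09×9 + 719.62×8 = 52462.36 + 34127.91 + 2417.45 + 82827.81 + 5756.96 = 177592.49
ΣP(t=1)Q(t=0) = 26231.18×2 + 3791.99×9 + 345.35×6 + 9203.09×10 + 719.62×9 = 52462.36 + 34127.91 + 2072.1 + 92030.9 + 6476.58 = 187169.85
P = 177592.49 / 187169.85 × 100 = 94.8831
Fisher = √(L × P) = √(94.4663 × 94.8831) = 94.6745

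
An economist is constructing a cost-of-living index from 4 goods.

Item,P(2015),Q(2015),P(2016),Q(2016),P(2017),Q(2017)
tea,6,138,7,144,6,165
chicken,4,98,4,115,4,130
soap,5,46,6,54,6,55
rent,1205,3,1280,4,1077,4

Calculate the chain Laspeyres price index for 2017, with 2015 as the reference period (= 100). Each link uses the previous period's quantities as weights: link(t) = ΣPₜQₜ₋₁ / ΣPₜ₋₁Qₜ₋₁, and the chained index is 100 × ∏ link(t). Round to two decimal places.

93.13

Link 2015→2016:
ΣP(2016)Q(2015) = 7×138 + 4×98 + 6×46 + 1280×3 = 966 + 392 + 276 + 3840 = 5474
ΣP(2015)Q(2015) = 6×138 + 4×98 + 5×46 + 1205×3 = 828 + 392 + 230 + 3615 = 5065
link = 5474/5065 = 1.080750
Link 2016→2017:
ΣP(2017)Q(2016) = 6×144 + 4×115 + 6×54 + 1077×4 = 864 + 460 + 324 + 4308 = 5956
ΣP(2016)Q(2016) = 7×144 + 4×115 + 6×54 + 1280×4 = 1008 + 460 + 324 + 5120 = 6912
link = 5956/6912 = 0.861690
Chained index = 100 × 1.080750 × 0.861690 = 93.1271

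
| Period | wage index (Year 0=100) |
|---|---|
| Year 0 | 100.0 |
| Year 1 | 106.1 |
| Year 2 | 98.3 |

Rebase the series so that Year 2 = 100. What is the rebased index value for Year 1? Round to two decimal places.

107.93

Rebased(Year 1) = 106.1 / 98.3 × 100 = 107.9349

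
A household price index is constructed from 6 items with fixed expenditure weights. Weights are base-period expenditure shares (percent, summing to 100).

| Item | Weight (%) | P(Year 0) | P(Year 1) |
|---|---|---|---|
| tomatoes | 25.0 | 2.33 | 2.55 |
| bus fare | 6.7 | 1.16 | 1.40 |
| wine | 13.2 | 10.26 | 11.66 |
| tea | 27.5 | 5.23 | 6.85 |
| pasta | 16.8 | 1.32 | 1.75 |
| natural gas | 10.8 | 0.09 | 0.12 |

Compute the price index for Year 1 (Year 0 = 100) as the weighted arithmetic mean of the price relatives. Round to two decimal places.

tomatoes: 25.0 × (2.55/2.33) = 25.0 × 1.094421 = 27.3605
bus fare: 6.7 × (1.40/1.16) = 6.7 × 1.206897 = 8.0862
wine: 13.2 × (11.66/10.26) = 13.2 × 1.136452 = 15.0012
tea: 27.5 × (6.85/5.23) = 27.5 × 1.309751 = 36.0182
pasta: 16.8 × (1.75/1.32) = 16.8 × 1.325758 = 22.2727
natural gas: 10.8 × (0.12/0.09) = 10.8 × 1.333333 = 14.4000
Index = Σ wᵢ·(p₁ᵢ/p₀ᵢ) = 27.3605 + 8.0862 + 15.0012 + 36.0182 + 22.2727 + 14.4000 = 123.1388

123.14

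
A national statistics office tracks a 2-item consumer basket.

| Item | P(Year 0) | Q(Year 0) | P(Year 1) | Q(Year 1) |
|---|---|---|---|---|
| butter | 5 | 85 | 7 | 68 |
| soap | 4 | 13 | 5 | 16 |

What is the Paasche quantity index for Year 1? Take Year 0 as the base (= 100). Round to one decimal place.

Paasche quantity index uses current-period prices as weights.
ΣP(Year 1)·Q(Year 1) = 7×68 + 5×16 = 476 + 80 = 556
ΣP(Year 1)·Q(Year 0) = 7×85 + 5×13 = 595 + 65 = 660
Index = 556 / 660 × 100 = 84.2424

84.2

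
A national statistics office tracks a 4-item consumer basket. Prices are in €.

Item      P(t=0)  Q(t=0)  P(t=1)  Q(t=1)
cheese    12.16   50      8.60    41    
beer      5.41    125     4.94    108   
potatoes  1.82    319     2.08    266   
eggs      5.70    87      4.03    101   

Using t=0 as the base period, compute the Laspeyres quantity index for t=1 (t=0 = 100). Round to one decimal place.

Laspeyres quantity index uses base-period prices as weights.
ΣP(t=0)·Q(t=1) = 12.16×41 + 5.41×108 + 1.82×266 + 5.70×101 = 498.56 + 584.28 + 484.12 + 575.7 = 2142.66
ΣP(t=0)·Q(t=0) = 12.16×50 + 5.41×125 + 1.82×319 + 5.70×87 = 608 + 676.25 + 580.58 + 495.9 = 2360.73
Index = 2142.66 / 2360.73 × 100 = 90.7626

90.8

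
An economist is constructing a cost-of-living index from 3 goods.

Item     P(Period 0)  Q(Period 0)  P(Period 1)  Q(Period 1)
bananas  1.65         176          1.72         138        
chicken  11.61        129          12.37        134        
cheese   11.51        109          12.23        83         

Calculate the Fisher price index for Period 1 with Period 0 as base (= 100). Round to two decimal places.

106.23

Laspeyres component (base-period weights):
ΣP(Period 1)Q(Period 0) = 1.72×176 + 12.37×129 + 12.23×109 = 302.72 + 1595.73 + 1333.07 = 3231.52
ΣP(Period 0)Q(Period 0) = 1.65×176 + 11.61×129 + 11.51×109 = 290.4 + 1497.69 + 1254.59 = 3042.68
L = 3231.52 / 3042.68 × 100 = 106.2064
Paasche component (current-period weights):
ΣP(Period 1)Q(Period 1) = 1.72×138 + 12.37×134 + 12.23×83 = 237.36 + 1657.58 + 1015.09 = 2910.03
ΣP(Period 0)Q(Period 1) = 1.65×138 + 11.61×134 + 11.51×83 = 227.7 + 1555.74 + 955.33 = 2738.77
P = 2910.03 / 2738.77 × 100 = 106.2532
Fisher = √(L × P) = √(106.2064 × 106.2532) = 106.2298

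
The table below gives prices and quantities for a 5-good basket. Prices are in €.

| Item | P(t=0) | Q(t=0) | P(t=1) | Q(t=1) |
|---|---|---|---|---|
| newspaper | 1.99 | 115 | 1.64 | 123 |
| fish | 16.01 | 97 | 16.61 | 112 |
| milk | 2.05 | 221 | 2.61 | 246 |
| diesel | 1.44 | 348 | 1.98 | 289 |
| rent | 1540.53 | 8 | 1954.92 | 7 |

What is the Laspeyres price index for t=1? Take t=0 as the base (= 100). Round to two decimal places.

124.20

Laspeyres price index uses base-period quantities as weights.
ΣP(t=1)·Q(t=0) = 1.64×115 + 16.61×97 + 2.61×221 + 1.98×348 + 1954.92×8 = 188.6 + 1611.17 + 576.81 + 689.04 + 15639.36 = 18704.98
ΣP(t=0)·Q(t=0) = 1.99×115 + 16.01×97 + 2.05×221 + 1.44×348 + 1540.53×8 = 228.85 + 1552.97 + 453.05 + 501.12 + 12324.24 = 15060.23
Index = 18704.98 / 15060.23 × 100 = 124.2012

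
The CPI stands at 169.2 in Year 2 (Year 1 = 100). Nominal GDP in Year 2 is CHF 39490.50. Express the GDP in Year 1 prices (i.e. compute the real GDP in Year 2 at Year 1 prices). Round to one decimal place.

23339.5

Real = Nominal ÷ (Index/100) = 39490.50 ÷ (169.2/100)
     = 39490.50 ÷ 1.692 = 23339.5390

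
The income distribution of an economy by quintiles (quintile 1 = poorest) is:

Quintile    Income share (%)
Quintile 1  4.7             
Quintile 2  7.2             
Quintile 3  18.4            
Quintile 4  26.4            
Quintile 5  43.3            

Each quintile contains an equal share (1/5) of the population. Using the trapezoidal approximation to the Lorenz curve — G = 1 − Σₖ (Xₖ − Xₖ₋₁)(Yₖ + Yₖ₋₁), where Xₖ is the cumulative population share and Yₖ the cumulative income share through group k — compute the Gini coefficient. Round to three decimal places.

Cumulative income shares Yₖ: 0.0470, 0.1190, 0.3030, 0.5670, 1.0000
Σ (Xₖ−Xₖ₋₁)(Yₖ+Yₖ₋₁) = (1/5)(0.0470+0.0000) + (1/5)(0.1190+0.0470) + (1/5)(0.3030+0.1190) + (1/5)(0.5670+0.3030) + (1/5)(1.0000+0.5670)
  = 0.0094 + 0.0332 + 0.0844 + 0.1740 + 0.3134 = 0.6144
G = 1 − 0.6144 = 0.3856

0.386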